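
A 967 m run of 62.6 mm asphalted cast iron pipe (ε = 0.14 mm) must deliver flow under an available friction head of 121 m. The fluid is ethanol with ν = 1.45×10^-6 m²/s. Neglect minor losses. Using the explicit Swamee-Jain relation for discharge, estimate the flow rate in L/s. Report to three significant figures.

Q ≈ 7.54 L/s

Swamee-Jain (Type II): Q = -0.965·√(gD⁵h_f/L)·ln[ε/(3.7D) + √(3.17ν²L/(gD³h_f))]
√(gD⁵h_f/L) = √(9.81·0.0626⁵·121/967) = 0.001086
ε/(3.7D) = 6.04×10^-4; √(3.17ν²L/(gD³h_f)) = 1.49×10^-4
Q = -0.965·0.001086·ln(7.532×10^-4) = 0.007538 m³/s
Check: V = 2.45 m/s, Re = 1.06×10^5, f = 0.02586, h_f = 122 m ≈ 121 m ✓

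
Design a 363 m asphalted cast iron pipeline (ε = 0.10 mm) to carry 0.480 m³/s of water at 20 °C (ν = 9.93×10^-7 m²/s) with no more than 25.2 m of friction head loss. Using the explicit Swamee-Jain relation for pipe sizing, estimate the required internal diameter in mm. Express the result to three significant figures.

Swamee-Jain (Type III): D = 0.66·[ε^1.25·(LQ²/(gh_f))^4.75 + ν·Q^9.4·(L/(gh_f))^5.2]^0.04
LQ²/(gh_f) = 0.3383; L/(gh_f) = 1.468
Term 1 = ε^1.25·(…)^4.75 = 5.81×10^-8; Term 2 = ν·Q^9.4·(…)^5.2 = 7.38×10^-9
D = 0.66·(5.81×10^-8 + 7.38×10^-9)^0.04 = 0.3406 m = 341 mm
Check: V = 5.27 m/s, Re = 1.81×10^6, f = 0.01537, h_f = 23.2 m ≈ 25.2 m ✓

D ≈ 341 mm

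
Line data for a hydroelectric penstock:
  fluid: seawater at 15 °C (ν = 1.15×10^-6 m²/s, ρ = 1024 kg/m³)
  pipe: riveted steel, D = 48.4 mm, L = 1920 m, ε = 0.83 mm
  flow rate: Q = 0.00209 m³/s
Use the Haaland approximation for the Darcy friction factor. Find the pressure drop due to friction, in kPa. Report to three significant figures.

Δp ≈ 1230 kPa

V = 4Q/(πD²) = 4·0.00209/(π·0.0484²) = 1.136 m/s
Re = VD/ν = 1.136·0.0484/1.15×10^-6 = 4.78×10^4 → turbulent
ε/D = 0.83/48.4 = 0.0171
Haaland: f = 0.04684
h_f = f(L/D)V²/(2g) = 0.04684·(1920/0.0484)·1.136²/(2·9.81) = 122.2 m
Δp = ρg·h_f = 1024·9.81·122.2 = 1228 kPa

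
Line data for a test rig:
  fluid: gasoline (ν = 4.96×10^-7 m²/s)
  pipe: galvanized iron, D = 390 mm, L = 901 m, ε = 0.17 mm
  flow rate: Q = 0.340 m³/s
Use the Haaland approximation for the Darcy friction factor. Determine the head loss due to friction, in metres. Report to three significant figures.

h_f ≈ 15.7 m

V = 4Q/(πD²) = 4·0.340/(π·0.390²) = 2.846 m/s
Re = VD/ν = 2.846·0.390/4.96×10^-7 = 2.24×10^6 → turbulent
ε/D = 0.17/390 = 4.36×10^-4
Haaland: f = 0.01645
h_f = f(L/D)V²/(2g) = 0.01645·(901/0.390)·2.846²/(2·9.81) = 15.69 m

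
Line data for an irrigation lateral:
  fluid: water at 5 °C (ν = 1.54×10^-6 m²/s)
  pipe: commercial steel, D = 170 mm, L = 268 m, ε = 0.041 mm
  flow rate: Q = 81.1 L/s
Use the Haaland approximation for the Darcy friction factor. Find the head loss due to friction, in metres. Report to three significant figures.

h_f ≈ 16.4 m

V = 4Q/(πD²) = 4·0.0811/(π·0.170²) = 3.573 m/s
Re = VD/ν = 3.573·0.170/1.54×10^-6 = 3.94×10^5 → turbulent
ε/D = 0.041/170 = 2.41×10^-4
Haaland: f = 0.01596
h_f = f(L/D)V²/(2g) = 0.01596·(268/0.170)·3.573²/(2·9.81) = 16.37 m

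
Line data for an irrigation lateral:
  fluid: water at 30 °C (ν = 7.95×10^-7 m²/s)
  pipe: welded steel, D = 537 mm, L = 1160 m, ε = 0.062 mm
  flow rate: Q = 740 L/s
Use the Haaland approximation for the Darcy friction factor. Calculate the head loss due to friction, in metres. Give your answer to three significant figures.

V = 4Q/(πD²) = 4·0.740/(π·0.537²) = 3.267 m/s
Re = VD/ν = 3.267·0.537/7.95×10^-7 = 2.21×10^6 → turbulent
ε/D = 0.062/537 = 1.15×10^-4
Haaland: f = 0.01294
h_f = f(L/D)V²/(2g) = 0.01294·(1160/0.537)·3.267²/(2·9.81) = 15.21 m

h_f ≈ 15.2 m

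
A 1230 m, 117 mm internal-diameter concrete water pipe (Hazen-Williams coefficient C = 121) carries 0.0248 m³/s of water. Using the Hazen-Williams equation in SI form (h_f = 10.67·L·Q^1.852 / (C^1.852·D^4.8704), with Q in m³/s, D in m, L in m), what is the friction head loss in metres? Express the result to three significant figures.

h_f = 10.67·1230·0.0248^1.852 / (121^1.852·0.117^4.8704) = 66.92 m

h_f ≈ 66.9 m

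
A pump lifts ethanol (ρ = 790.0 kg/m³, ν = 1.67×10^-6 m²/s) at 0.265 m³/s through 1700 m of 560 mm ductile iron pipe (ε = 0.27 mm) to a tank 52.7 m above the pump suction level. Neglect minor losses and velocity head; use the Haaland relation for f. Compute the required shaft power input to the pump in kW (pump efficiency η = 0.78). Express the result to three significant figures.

V = 4Q/(πD²) = 1.076 m/s; Re = 3.61×10^5; ε/D = 4.82×10^-4; f = 0.01776
h_f = f(L/D)V²/2g = 3.181 m
Total head H = z + h_f = 52.7 + 3.181 = 55.88 m
P_hyd = ρgQH = 790.0·9.81·0.265·55.88 = 114.8 kW
P_shaft = P_hyd/η = 114.8/0.78 = 147.1 kW

P_shaft ≈ 147 kW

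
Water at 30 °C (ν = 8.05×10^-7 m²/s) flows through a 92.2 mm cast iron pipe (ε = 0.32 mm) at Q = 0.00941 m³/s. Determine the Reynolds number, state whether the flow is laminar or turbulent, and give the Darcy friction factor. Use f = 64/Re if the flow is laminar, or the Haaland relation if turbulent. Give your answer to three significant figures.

V = 4Q/(πD²) = 1.409 m/s
Re = VD/ν = 1.409·0.0922/8.05×10^-7 = 1.61×10^5
Re > 4000 → turbulent; ε/D = 0.00347
Haaland: f = 0.02800

Re ≈ 1.61×10^5; turbulent; f ≈ 0.0280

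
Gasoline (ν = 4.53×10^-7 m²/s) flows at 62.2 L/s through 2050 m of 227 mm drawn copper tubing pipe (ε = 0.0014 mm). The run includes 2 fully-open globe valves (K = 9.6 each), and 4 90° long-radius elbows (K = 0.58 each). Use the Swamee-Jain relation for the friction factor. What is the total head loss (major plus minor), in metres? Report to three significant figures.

V = 4Q/(πD²) = 1.537 m/s; V²/2g = 0.1204 m
Re = 7.70×10^5, ε/D = 6.17×10^-6 → f = 0.01227 (Swamee-Jain)
Major: h_f = f(L/D)·V²/2g = 0.01227·9031·0.1204 = 13.34 m
Minor: ΣK = 21.5; h_m = ΣK·V²/2g = 2.591 m
Total H_L = 13.34 + 2.591 = 15.93 m

H_L ≈ 15.9 m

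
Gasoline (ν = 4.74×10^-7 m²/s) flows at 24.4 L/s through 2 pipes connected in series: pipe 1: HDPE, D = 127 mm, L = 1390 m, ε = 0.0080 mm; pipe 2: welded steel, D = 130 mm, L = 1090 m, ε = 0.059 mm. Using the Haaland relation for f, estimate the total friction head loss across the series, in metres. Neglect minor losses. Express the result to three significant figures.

H ≈ 53.4 m

Pipe 1: V = 1.926 m/s, Re = 5.16×10^5, ε/D = 6.30×10^-5, f = 0.01377, h_1 = f(L/D)V²/2g = 28.51 m
Pipe 2: V = 1.838 m/s, Re = 5.04×10^5, ε/D = 4.54×10^-4, f = 0.01727, h_2 = f(L/D)V²/2g = 24.94 m
Series → Q common, losses add: H = Σh = 53.45 m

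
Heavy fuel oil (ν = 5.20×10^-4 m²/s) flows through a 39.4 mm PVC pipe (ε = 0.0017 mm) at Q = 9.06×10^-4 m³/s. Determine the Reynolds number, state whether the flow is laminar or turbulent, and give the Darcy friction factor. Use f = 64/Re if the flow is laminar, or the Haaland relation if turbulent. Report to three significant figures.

V = 4Q/(πD²) = 0.7431 m/s
Re = VD/ν = 0.7431·0.0394/5.20×10^-4 = 56.3
Re < 2300 → laminar → f = 64/Re = 1.137

Re ≈ 56.3; laminar; f = 64/Re ≈ 1.14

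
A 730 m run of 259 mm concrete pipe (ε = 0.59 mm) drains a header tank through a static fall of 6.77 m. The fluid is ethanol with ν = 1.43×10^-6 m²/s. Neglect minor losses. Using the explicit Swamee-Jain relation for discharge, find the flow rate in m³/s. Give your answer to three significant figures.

Swamee-Jain (Type II): Q = -0.965·√(gD⁵h_f/L)·ln[ε/(3.7D) + √(3.17ν²L/(gD³h_f))]
√(gD⁵h_f/L) = √(9.81·0.259⁵·6.77/730) = 0.01030
ε/(3.7D) = 6.16×10^-4; √(3.17ν²L/(gD³h_f)) = 6.40×10^-5
Q = -0.965·0.01030·ln(6.797×10^-4) = 0.07248 m³/s
Check: V = 1.38 m/s, Re = 2.49×10^5, f = 0.02507, h_f = 6.82 m ≈ 6.77 m ✓

Q ≈ 0.0725 m³/s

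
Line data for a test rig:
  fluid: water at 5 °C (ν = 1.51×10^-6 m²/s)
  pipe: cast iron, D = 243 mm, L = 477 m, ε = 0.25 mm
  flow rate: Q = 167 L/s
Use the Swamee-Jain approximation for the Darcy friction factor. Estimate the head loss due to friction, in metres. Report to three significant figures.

V = 4Q/(πD²) = 4·0.167/(π·0.243²) = 3.601 m/s
Re = VD/ν = 3.601·0.243/1.51×10^-6 = 5.79×10^5 → turbulent
ε/D = 0.25/243 = 0.00103
Swamee-Jain: f = 0.02039
h_f = f(L/D)V²/(2g) = 0.02039·(477/0.243)·3.601²/(2·9.81) = 26.46 m

h_f ≈ 26.5 m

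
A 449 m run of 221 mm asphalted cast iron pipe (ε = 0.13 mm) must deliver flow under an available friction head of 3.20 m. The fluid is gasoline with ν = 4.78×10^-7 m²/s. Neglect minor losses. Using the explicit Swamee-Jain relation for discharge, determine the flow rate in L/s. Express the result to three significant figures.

Q ≈ 50.2 L/s

Swamee-Jain (Type II): Q = -0.965·√(gD⁵h_f/L)·ln[ε/(3.7D) + √(3.17ν²L/(gD³h_f))]
√(gD⁵h_f/L) = √(9.81·0.221⁵·3.20/449) = 0.006071
ε/(3.7D) = 1.59×10^-4; √(3.17ν²L/(gD³h_f)) = 3.10×10^-5
Q = -0.965·0.006071·ln(1.900×10^-4) = 0.05020 m³/s
Check: V = 1.31 m/s, Re = 6.05×10^5, f = 0.01816, h_f = 3.22 m ≈ 3.20 m ✓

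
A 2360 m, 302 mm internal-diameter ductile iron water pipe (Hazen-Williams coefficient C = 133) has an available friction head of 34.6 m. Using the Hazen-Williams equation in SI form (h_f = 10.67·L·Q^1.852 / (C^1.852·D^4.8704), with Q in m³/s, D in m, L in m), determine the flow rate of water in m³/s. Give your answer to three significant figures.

Q ≈ 0.163 m³/s

Rearranging: Q = [h_f·C^1.852·D^4.8704 / (10.67·L)]^(1/1.852)
Q = [34.6·133^1.852·0.302^4.8704 / (10.67·2360)]^0.540 = 0.1626 m³/s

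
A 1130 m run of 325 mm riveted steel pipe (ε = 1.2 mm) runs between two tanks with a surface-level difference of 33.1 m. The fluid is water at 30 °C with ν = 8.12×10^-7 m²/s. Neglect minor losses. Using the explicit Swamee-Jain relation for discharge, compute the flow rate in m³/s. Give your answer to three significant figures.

Q ≈ 0.215 m³/s

Swamee-Jain (Type II): Q = -0.965·√(gD⁵h_f/L)·ln[ε/(3.7D) + √(3.17ν²L/(gD³h_f))]
√(gD⁵h_f/L) = √(9.81·0.325⁵·33.1/1130) = 0.03228
ε/(3.7D) = 9.98×10^-4; √(3.17ν²L/(gD³h_f)) = 1.46×10^-5
Q = -0.965·0.03228·ln(0.001012) = 0.2148 m³/s
Check: V = 2.59 m/s, Re = 1.04×10^6, f = 0.02794, h_f = 33.2 m ≈ 33.1 m ✓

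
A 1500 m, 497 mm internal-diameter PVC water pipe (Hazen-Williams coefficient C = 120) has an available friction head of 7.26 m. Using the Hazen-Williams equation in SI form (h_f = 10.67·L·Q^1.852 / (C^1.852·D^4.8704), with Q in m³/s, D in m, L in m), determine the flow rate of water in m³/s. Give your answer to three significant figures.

Rearranging: Q = [h_f·C^1.852·D^4.8704 / (10.67·L)]^(1/1.852)
Q = [7.26·120^1.852·0.497^4.8704 / (10.67·1500)]^0.540 = 0.2988 m³/s

Q ≈ 0.299 m³/s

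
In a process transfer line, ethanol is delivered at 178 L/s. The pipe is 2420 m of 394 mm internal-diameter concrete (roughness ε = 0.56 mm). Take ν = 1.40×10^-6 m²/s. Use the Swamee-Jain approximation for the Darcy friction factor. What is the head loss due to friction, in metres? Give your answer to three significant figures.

V = 4Q/(πD²) = 4·0.178/(π·0.394²) = 1.460 m/s
Re = VD/ν = 1.460·0.394/1.40×10^-6 = 4.11×10^5 → turbulent
ε/D = 0.56/394 = 0.00142
Swamee-Jain: f = 0.02212
h_f = f(L/D)V²/(2g) = 0.02212·(2420/0.394)·1.460²/(2·9.81) = 14.76 m

h_f ≈ 14.8 m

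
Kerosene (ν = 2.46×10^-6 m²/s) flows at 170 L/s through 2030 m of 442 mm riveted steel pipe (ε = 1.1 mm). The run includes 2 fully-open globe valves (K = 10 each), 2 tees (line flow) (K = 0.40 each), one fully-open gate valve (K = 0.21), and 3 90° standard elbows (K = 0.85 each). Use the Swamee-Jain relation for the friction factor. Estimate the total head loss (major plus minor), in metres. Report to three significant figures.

H_L ≈ 8.89 m

V = 4Q/(πD²) = 1.108 m/s; V²/2g = 0.06256 m
Re = 1.99×10^5, ε/D = 0.00249 → f = 0.02579 (Swamee-Jain)
Major: h_f = f(L/D)·V²/2g = 0.02579·4593·0.06256 = 7.411 m
Minor: ΣK = 23.6; h_m = ΣK·V²/2g = 1.474 m
Total H_L = 7.411 + 1.474 = 8.885 m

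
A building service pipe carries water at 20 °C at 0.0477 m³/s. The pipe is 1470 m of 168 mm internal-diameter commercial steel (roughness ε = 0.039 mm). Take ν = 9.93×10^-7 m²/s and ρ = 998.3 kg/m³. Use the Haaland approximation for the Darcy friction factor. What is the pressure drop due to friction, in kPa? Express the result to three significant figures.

V = 4Q/(πD²) = 4·0.0477/(π·0.168²) = 2.152 m/s
Re = VD/ν = 2.152·0.168/9.93×10^-7 = 3.64×10^5 → turbulent
ε/D = 0.039/168 = 2.32×10^-4
Haaland: f = 0.01600
h_f = f(L/D)V²/(2g) = 0.01600·(1470/0.168)·2.152²/(2·9.81) = 33.05 m
Δp = ρg·h_f = 998.3·9.81·33.05 = 323.7 kPa

Δp ≈ 324 kPa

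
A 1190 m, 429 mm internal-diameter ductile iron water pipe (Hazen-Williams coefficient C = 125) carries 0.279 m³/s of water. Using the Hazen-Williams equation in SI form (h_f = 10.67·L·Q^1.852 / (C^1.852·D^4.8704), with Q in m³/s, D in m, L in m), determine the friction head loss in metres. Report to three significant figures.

h_f ≈ 9.63 m

h_f = 10.67·1190·0.279^1.852 / (125^1.852·0.429^4.8704) = 9.629 m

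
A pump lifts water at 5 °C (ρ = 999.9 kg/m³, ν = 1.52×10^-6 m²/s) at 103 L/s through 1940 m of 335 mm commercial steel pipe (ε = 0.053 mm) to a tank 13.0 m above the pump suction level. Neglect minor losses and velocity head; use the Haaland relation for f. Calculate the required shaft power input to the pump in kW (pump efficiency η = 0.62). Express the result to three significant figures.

P_shaft ≈ 31.7 kW

V = 4Q/(πD²) = 1.169 m/s; Re = 2.58×10^5; ε/D = 1.58×10^-4; f = 0.01603
h_f = f(L/D)V²/2g = 6.461 m
Total head H = z + h_f = 13.0 + 6.461 = 19.46 m
P_hyd = ρgQH = 999.9·9.81·0.103·19.46 = 19.66 kW
P_shaft = P_hyd/η = 19.66/0.62 = 31.71 kW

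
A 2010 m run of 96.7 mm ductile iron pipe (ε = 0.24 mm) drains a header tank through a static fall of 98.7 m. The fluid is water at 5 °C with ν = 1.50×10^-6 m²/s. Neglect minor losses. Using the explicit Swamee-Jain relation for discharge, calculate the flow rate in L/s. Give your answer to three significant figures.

Swamee-Jain (Type II): Q = -0.965·√(gD⁵h_f/L)·ln[ε/(3.7D) + √(3.17ν²L/(gD³h_f))]
√(gD⁵h_f/L) = √(9.81·0.0967⁵·98.7/2010) = 0.002018
ε/(3.7D) = 6.71×10^-4; √(3.17ν²L/(gD³h_f)) = 1.28×10^-4
Q = -0.965·0.002018·ln(7.987×10^-4) = 0.01389 m³/s
Check: V = 1.89 m/s, Re = 1.22×10^5, f = 0.02627, h_f = 99.6 m ≈ 98.7 m ✓

Q ≈ 13.9 L/s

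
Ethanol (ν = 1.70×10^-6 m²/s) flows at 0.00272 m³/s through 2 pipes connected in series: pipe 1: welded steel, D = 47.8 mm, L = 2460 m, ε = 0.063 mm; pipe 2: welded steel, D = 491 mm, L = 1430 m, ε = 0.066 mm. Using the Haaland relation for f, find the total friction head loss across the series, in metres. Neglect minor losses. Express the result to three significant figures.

H ≈ 151 m

Pipe 1: V = 1.516 m/s, Re = 4.26×10^4, ε/D = 0.00132, f = 0.02508, h_1 = f(L/D)V²/2g = 151.2 m
Pipe 2: V = 0.01437 m/s, Re = 4150, ε/D = 1.34×10^-4, f = 0.04005, h_2 = f(L/D)V²/2g = 0.001227 m
Series → Q common, losses add: H = Σh = 151.2 m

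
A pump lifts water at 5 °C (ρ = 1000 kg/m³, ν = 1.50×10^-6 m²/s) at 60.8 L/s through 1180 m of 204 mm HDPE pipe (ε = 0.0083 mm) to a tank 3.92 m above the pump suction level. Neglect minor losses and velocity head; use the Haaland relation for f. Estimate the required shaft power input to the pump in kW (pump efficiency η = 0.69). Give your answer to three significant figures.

P_shaft ≈ 16.7 kW

V = 4Q/(πD²) = 1.860 m/s; Re = 2.53×10^5; ε/D = 4.07×10^-5; f = 0.01513
h_f = f(L/D)V²/2g = 15.43 m
Total head H = z + h_f = 3.92 + 15.43 = 19.35 m
P_hyd = ρgQH = 1000·9.81·0.0608·19.35 = 11.54 kW
P_shaft = P_hyd/η = 11.54/0.69 = 16.73 kW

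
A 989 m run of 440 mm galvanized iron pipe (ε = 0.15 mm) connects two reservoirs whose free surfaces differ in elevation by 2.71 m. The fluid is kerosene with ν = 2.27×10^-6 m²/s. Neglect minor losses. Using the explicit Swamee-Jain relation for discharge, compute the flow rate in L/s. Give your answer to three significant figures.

Q ≈ 176 L/s

Swamee-Jain (Type II): Q = -0.965·√(gD⁵h_f/L)·ln[ε/(3.7D) + √(3.17ν²L/(gD³h_f))]
√(gD⁵h_f/L) = √(9.81·0.440⁵·2.71/989) = 0.02105
ε/(3.7D) = 9.21×10^-5; √(3.17ν²L/(gD³h_f)) = 8.45×10^-5
Q = -0.965·0.02105·ln(1.766×10^-4) = 0.1756 m³/s
Check: V = 1.15 m/s, Re = 2.24×10^5, f = 0.01783, h_f = 2.72 m ≈ 2.71 m ✓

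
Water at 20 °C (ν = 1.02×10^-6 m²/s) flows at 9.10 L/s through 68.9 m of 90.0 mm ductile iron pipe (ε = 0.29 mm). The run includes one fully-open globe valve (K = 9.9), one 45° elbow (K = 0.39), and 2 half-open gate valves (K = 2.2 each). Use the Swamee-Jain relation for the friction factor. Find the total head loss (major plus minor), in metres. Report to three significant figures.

H_L ≈ 3.76 m

V = 4Q/(πD²) = 1.430 m/s; V²/2g = 0.1043 m
Re = 1.26×10^5, ε/D = 0.00322 → f = 0.02792 (Swamee-Jain)
Major: h_f = f(L/D)·V²/2g = 0.02792·765.6·0.1043 = 2.229 m
Minor: ΣK = 14.7; h_m = ΣK·V²/2g = 1.532 m
Total H_L = 2.229 + 1.532 = 3.761 m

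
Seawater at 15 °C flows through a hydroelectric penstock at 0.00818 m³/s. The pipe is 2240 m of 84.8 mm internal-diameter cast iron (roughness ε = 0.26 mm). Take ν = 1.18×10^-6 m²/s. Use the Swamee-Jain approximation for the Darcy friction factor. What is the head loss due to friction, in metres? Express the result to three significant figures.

h_f ≈ 78.5 m

V = 4Q/(πD²) = 4·0.00818/(π·0.0848²) = 1.448 m/s
Re = VD/ν = 1.448·0.0848/1.18×10^-6 = 1.04×10^5 → turbulent
ε/D = 0.26/84.8 = 0.00307
Swamee-Jain: f = 0.02781
h_f = f(L/D)V²/(2g) = 0.02781·(2240/0.0848)·1.448²/(2·9.81) = 78.54 m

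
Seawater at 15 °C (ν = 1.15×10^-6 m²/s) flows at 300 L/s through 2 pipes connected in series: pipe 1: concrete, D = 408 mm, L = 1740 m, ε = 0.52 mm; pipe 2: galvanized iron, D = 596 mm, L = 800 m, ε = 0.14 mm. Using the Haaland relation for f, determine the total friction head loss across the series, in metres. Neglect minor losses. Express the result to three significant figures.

H ≈ 25.4 m

Pipe 1: V = 2.295 m/s, Re = 8.14×10^5, ε/D = 0.00127, f = 0.02116, h_1 = f(L/D)V²/2g = 24.22 m
Pipe 2: V = 1.075 m/s, Re = 5.57×10^5, ε/D = 2.35×10^-4, f = 0.01548, h_2 = f(L/D)V²/2g = 1.225 m
Series → Q common, losses add: H = Σh = 25.45 m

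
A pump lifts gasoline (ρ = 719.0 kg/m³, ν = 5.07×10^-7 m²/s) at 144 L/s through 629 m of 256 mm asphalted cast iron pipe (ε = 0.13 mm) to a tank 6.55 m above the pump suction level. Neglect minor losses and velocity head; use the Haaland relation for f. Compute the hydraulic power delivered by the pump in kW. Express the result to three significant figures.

V = 4Q/(πD²) = 2.798 m/s; Re = 1.41×10^6; ε/D = 5.08×10^-4; f = 0.01710
h_f = f(L/D)V²/2g = 16.76 m
Total head H = z + h_f = 6.55 + 16.76 = 23.31 m
P_hyd = ρgQH = 719.0·9.81·0.144·23.31 = 23.68 kW

P_hyd ≈ 23.7 kW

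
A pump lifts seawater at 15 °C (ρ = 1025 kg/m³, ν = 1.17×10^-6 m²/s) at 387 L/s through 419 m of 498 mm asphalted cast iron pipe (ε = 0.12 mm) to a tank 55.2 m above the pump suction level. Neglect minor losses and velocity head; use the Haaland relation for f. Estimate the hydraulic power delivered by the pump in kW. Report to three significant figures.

P_hyd ≈ 225 kW

V = 4Q/(πD²) = 1.987 m/s; Re = 8.46×10^5; ε/D = 2.41×10^-4; f = 0.01516
h_f = f(L/D)V²/2g = 2.566 m
Total head H = z + h_f = 55.2 + 2.566 = 57.77 m
P_hyd = ρgQH = 1025·9.81·0.387·57.77 = 224.8 kW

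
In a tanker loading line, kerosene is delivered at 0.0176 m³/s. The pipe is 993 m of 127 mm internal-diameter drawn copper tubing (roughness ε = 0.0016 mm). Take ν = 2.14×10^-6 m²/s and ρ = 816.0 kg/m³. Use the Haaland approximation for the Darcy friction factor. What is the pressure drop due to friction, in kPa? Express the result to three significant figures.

Δp ≈ 115 kPa

V = 4Q/(πD²) = 4·0.0176/(π·0.127²) = 1.389 m/s
Re = VD/ν = 1.389·0.127/2.14×10^-6 = 8.25×10^4 → turbulent
ε/D = 0.0016/127 = 1.26×10^-5
Haaland: f = 0.01861
h_f = f(L/D)V²/(2g) = 0.01861·(993/0.127)·1.389²/(2·9.81) = 14.31 m
Δp = ρg·h_f = 816.0·9.81·14.31 = 114.6 kPa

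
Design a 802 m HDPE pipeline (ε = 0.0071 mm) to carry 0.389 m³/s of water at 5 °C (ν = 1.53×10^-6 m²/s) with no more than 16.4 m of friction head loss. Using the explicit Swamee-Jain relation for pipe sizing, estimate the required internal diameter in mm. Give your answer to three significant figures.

D ≈ 380 mm

Swamee-Jain (Type III): D = 0.66·[ε^1.25·(LQ²/(gh_f))^4.75 + ν·Q^9.4·(L/(gh_f))^5.2]^0.04
LQ²/(gh_f) = 0.7543; L/(gh_f) = 4.985
Term 1 = ε^1.25·(…)^4.75 = 9.60×10^-8; Term 2 = ν·Q^9.4·(…)^5.2 = 9.08×10^-7
D = 0.66·(9.60×10^-8 + 9.08×10^-7)^0.04 = 0.3799 m = 380 mm
Check: V = 3.43 m/s, Re = 8.52×10^5, f = 0.01233, h_f = 15.6 m ≈ 16.4 m ✓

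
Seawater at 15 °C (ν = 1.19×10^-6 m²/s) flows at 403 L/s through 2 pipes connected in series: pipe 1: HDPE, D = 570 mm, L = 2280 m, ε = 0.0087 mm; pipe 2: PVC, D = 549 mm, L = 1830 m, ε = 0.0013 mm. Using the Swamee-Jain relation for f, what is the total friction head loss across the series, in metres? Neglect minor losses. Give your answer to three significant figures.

H ≈ 12.3 m

Pipe 1: V = 1.579 m/s, Re = 7.56×10^5, ε/D = 1.53×10^-5, f = 0.01248, h_1 = f(L/D)V²/2g = 6.348 m
Pipe 2: V = 1.702 m/s, Re = 7.85×10^5, ε/D = 2.37×10^-6, f = 0.01215, h_2 = f(L/D)V²/2g = 5.980 m
Series → Q common, losses add: H = Σh = 12.33 m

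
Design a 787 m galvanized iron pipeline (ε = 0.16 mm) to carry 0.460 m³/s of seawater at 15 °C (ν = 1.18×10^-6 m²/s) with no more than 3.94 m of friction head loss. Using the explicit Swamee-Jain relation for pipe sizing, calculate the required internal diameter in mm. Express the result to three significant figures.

Swamee-Jain (Type III): D = 0.66·[ε^1.25·(LQ²/(gh_f))^4.75 + ν·Q^9.4·(L/(gh_f))^5.2]^0.04
LQ²/(gh_f) = 4.308; L/(gh_f) = 20.36
Term 1 = ε^1.25·(…)^4.75 = 0.0185; Term 2 = ν·Q^9.4·(…)^5.2 = 0.00510
D = 0.66·(0.0185 + 0.00510)^0.04 = 0.5682 m = 568 mm
Check: V = 1.81 m/s, Re = 8.74×10^5, f = 0.01569, h_f = 3.65 m ≈ 3.94 m ✓

D ≈ 568 mm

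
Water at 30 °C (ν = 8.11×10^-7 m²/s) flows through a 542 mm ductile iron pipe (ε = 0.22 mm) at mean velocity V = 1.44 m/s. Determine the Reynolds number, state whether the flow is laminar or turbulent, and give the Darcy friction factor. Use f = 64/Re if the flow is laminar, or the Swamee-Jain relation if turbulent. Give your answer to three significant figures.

Re ≈ 9.62×10^5; turbulent; f ≈ 0.0166

Re = VD/ν = 1.440·0.542/8.11×10^-7 = 9.62×10^5
Re > 4000 → turbulent; ε/D = 4.06×10^-4
Swamee-Jain: f = 0.01665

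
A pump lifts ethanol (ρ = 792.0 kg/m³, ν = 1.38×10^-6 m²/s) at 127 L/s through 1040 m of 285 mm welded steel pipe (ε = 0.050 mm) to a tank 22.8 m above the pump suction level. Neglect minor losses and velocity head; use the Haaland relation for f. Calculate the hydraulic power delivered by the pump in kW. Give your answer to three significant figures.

P_hyd ≈ 33.7 kW

V = 4Q/(πD²) = 1.991 m/s; Re = 4.11×10^5; ε/D = 1.75×10^-4; f = 0.01534
h_f = f(L/D)V²/2g = 11.30 m
Total head H = z + h_f = 22.8 + 11.30 = 34.10 m
P_hyd = ρgQH = 792.0·9.81·0.127·34.10 = 33.65 kW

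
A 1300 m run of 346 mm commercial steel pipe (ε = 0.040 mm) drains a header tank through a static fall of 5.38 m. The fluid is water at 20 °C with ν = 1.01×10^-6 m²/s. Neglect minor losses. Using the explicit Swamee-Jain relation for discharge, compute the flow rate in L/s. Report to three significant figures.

Swamee-Jain (Type II): Q = -0.965·√(gD⁵h_f/L)·ln[ε/(3.7D) + √(3.17ν²L/(gD³h_f))]
√(gD⁵h_f/L) = √(9.81·0.346⁵·5.38/1300) = 0.01419
ε/(3.7D) = 3.12×10^-5; √(3.17ν²L/(gD³h_f)) = 4.39×10^-5
Q = -0.965·0.01419·ln(7.510×10^-5) = 0.1300 m³/s
Check: V = 1.38 m/s, Re = 4.74×10^5, f = 0.01473, h_f = 5.40 m ≈ 5.38 m ✓

Q ≈ 130 L/s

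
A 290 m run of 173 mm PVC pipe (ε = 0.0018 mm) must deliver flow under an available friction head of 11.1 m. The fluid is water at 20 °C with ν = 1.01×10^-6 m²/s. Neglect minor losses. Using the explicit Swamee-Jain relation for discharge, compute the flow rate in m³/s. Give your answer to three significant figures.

Q ≈ 0.0739 m³/s

Swamee-Jain (Type II): Q = -0.965·√(gD⁵h_f/L)·ln[ε/(3.7D) + √(3.17ν²L/(gD³h_f))]
√(gD⁵h_f/L) = √(9.81·0.173⁵·11.1/290) = 0.007628
ε/(3.7D) = 2.81×10^-6; √(3.17ν²L/(gD³h_f)) = 4.08×10^-5
Q = -0.965·0.007628·ln(4.360×10^-5) = 0.07391 m³/s
Check: V = 3.14 m/s, Re = 5.39×10^5, f = 0.01309, h_f = 11.1 m ≈ 11.1 m ✓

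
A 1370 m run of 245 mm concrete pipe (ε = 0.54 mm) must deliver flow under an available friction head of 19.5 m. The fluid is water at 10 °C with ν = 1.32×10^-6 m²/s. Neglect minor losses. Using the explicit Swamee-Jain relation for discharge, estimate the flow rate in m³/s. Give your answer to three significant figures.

Swamee-Jain (Type II): Q = -0.965·√(gD⁵h_f/L)·ln[ε/(3.7D) + √(3.17ν²L/(gD³h_f))]
√(gD⁵h_f/L) = √(9.81·0.245⁵·19.5/1370) = 0.01110
ε/(3.7D) = 5.96×10^-4; √(3.17ν²L/(gD³h_f)) = 5.19×10^-5
Q = -0.965·0.01110·ln(6.476×10^-4) = 0.07866 m³/s
Check: V = 1.67 m/s, Re = 3.10×10^5, f = 0.02473, h_f = 19.6 m ≈ 19.5 m ✓

Q ≈ 0.0787 m³/s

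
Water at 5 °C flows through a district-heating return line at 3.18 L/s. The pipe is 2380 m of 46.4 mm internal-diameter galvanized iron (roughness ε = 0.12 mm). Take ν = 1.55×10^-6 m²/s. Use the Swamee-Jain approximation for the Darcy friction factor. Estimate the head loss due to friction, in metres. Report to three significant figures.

V = 4Q/(πD²) = 4·0.00318/(π·0.0464²) = 1.881 m/s
Re = VD/ν = 1.881·0.0464/1.55×10^-6 = 5.63×10^4 → turbulent
ε/D = 0.12/46.4 = 0.00259
Swamee-Jain: f = 0.02781
h_f = f(L/D)V²/(2g) = 0.02781·(2380/0.0464)·1.881²/(2·9.81) = 257.1 m

h_f ≈ 257 m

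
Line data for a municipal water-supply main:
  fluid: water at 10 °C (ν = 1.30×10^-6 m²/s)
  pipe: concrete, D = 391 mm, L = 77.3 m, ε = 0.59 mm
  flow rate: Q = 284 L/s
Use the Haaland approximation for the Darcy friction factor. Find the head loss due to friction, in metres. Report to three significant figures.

V = 4Q/(πD²) = 4·0.284/(π·0.391²) = 2.365 m/s
Re = VD/ν = 2.365·0.391/1.30×10^-6 = 7.11×10^5 → turbulent
ε/D = 0.59/391 = 0.00151
Haaland: f = 0.02208
h_f = f(L/D)V²/(2g) = 0.02208·(77.3/0.391)·2.365²/(2·9.81) = 1.245 m

h_f ≈ 1.24 m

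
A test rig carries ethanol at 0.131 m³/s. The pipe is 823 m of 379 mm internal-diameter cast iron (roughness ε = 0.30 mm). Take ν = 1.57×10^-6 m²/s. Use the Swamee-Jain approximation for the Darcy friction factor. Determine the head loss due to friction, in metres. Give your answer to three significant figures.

h_f ≈ 2.97 m

V = 4Q/(πD²) = 4·0.131/(π·0.379²) = 1.161 m/s
Re = VD/ν = 1.161·0.379/1.57×10^-6 = 2.80×10^5 → turbulent
ε/D = 0.30/379 = 7.92×10^-4
Swamee-Jain: f = 0.01990
h_f = f(L/D)V²/(2g) = 0.01990·(823/0.379)·1.161²/(2·9.81) = 2.970 m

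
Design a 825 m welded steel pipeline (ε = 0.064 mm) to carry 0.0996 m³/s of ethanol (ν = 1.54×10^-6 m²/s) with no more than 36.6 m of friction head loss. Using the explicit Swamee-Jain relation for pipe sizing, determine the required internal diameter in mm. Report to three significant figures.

D ≈ 202 mm

Swamee-Jain (Type III): D = 0.66·[ε^1.25·(LQ²/(gh_f))^4.75 + ν·Q^9.4·(L/(gh_f))^5.2]^0.04
LQ²/(gh_f) = 0.02279; L/(gh_f) = 2.298
Term 1 = ε^1.25·(…)^4.75 = 9.07×10^-14; Term 2 = ν·Q^9.4·(…)^5.2 = 4.47×10^-14
D = 0.66·(9.07×10^-14 + 4.47×10^-14)^0.04 = 0.2017 m = 202 mm
Check: V = 3.12 m/s, Re = 4.08×10^5, f = 0.01675, h_f = 33.9 m ≈ 36.6 m ✓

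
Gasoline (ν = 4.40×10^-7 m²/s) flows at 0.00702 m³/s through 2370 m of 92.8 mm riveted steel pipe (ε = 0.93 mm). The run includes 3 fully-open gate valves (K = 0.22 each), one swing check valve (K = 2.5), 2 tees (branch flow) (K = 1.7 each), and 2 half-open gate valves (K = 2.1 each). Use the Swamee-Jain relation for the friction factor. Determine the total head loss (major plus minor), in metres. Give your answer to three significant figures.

V = 4Q/(πD²) = 1.038 m/s; V²/2g = 0.05490 m
Re = 2.19×10^5, ε/D = 0.0100 → f = 0.03835 (Swamee-Jain)
Major: h_f = f(L/D)·V²/2g = 0.03835·25539·0.05490 = 53.78 m
Minor: ΣK = 10.8; h_m = ΣK·V²/2g = 0.5908 m
Total H_L = 53.78 + 0.5908 = 54.37 m

H_L ≈ 54.4 m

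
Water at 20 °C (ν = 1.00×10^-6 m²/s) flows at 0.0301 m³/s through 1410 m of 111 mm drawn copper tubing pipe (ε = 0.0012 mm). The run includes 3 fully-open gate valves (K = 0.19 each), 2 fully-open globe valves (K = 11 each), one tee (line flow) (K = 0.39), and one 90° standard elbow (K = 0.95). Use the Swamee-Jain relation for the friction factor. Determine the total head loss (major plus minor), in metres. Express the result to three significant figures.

H_L ≈ 100 m

V = 4Q/(πD²) = 3.111 m/s; V²/2g = 0.4931 m
Re = 3.45×10^5, ε/D = 1.08×10^-5 → f = 0.01414 (Swamee-Jain)
Major: h_f = f(L/D)·V²/2g = 0.01414·12703·0.4931 = 88.58 m
Minor: ΣK = 23.9; h_m = ΣK·V²/2g = 11.79 m
Total H_L = 88.58 + 11.79 = 100.4 m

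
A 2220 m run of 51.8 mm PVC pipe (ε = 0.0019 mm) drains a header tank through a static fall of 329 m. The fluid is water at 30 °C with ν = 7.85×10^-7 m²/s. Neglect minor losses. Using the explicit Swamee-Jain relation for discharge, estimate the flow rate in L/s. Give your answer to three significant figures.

Q ≈ 6.49 L/s

Swamee-Jain (Type II): Q = -0.965·√(gD⁵h_f/L)·ln[ε/(3.7D) + √(3.17ν²L/(gD³h_f))]
√(gD⁵h_f/L) = √(9.81·0.0518⁵·329/2220) = 7.363×10^-4
ε/(3.7D) = 9.91×10^-6; √(3.17ν²L/(gD³h_f)) = 9.83×10^-5
Q = -0.965·7.363×10^-4·ln(1.082×10^-4) = 0.006488 m³/s
Check: V = 3.08 m/s, Re = 2.03×10^5, f = 0.01582, h_f = 328 m ≈ 329 m ✓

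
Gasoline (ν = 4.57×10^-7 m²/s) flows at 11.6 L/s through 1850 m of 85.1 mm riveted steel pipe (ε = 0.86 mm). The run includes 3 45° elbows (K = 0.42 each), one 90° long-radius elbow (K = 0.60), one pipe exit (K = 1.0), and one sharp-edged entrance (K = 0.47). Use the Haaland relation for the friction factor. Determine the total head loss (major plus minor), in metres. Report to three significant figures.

V = 4Q/(πD²) = 2.039 m/s; V²/2g = 0.2120 m
Re = 3.80×10^5, ε/D = 0.0101 → f = 0.03826 (Haaland)
Major: h_f = f(L/D)·V²/2g = 0.03826·21739·0.2120 = 176.3 m
Minor: ΣK = 3.33; h_m = ΣK·V²/2g = 0.7059 m
Total H_L = 176.3 + 0.7059 = 177.0 m

H_L ≈ 177 m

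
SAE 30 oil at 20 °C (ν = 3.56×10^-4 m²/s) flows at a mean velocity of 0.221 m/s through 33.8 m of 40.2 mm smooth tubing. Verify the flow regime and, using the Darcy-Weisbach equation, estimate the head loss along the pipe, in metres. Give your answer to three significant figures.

Re = VD/ν = 0.221·0.04020/3.56×10^-4 = 25.0 → laminar (Re < 2300)
f = 64/Re = 2.565
h_f = f(L/D)V²/(2g) = 2.565·(33.8/0.04020)·0.221²/(2·9.81) = 5.368 m

h_f ≈ 5.37 m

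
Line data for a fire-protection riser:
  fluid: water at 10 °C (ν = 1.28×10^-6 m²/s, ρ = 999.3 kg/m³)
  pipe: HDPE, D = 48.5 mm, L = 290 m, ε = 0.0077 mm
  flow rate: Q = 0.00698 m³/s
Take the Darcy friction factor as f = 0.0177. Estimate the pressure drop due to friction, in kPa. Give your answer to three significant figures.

V = 4Q/(πD²) = 4·0.00698/(π·0.0485²) = 3.778 m/s
h_f = f(L/D)V²/(2g) = 0.01770·(290/0.0485)·3.778²/(2·9.81) = 77.00 m
Δp = ρg·h_f = 999.3·9.81·77.00 = 754.8 kPa

Δp ≈ 755 kPa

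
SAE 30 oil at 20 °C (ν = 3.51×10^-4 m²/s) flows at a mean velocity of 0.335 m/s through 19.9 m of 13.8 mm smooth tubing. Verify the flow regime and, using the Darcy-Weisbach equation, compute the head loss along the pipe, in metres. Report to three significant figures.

h_f ≈ 40.1 m

Re = VD/ν = 0.335·0.01380/3.51×10^-4 = 13.2 → laminar (Re < 2300)
f = 64/Re = 4.859
h_f = f(L/D)V²/(2g) = 4.859·(19.9/0.01380)·0.335²/(2·9.81) = 40.08 m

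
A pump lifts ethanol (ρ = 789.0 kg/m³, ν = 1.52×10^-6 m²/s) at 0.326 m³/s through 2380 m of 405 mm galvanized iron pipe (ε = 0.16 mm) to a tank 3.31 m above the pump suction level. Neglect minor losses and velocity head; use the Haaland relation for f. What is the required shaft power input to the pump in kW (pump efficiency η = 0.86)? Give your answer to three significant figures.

P_shaft ≈ 103 kW

V = 4Q/(πD²) = 2.531 m/s; Re = 6.74×10^5; ε/D = 3.95×10^-4; f = 0.01664
h_f = f(L/D)V²/2g = 31.91 m
Total head H = z + h_f = 3.31 + 31.91 = 35.22 m
P_hyd = ρgQH = 789.0·9.81·0.326·35.22 = 88.86 kW
P_shaft = P_hyd/η = 88.86/0.86 = 103.3 kW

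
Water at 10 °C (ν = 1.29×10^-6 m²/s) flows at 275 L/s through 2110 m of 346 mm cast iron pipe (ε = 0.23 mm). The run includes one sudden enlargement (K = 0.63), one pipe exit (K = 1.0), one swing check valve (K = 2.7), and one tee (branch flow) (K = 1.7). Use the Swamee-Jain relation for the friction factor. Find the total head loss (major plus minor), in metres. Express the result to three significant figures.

H_L ≈ 51.7 m

V = 4Q/(πD²) = 2.925 m/s; V²/2g = 0.4360 m
Re = 7.84×10^5, ε/D = 6.65×10^-4 → f = 0.01844 (Swamee-Jain)
Major: h_f = f(L/D)·V²/2g = 0.01844·6098·0.4360 = 49.04 m
Minor: ΣK = 6.03; h_m = ΣK·V²/2g = 2.629 m
Total H_L = 49.04 + 2.629 = 51.67 m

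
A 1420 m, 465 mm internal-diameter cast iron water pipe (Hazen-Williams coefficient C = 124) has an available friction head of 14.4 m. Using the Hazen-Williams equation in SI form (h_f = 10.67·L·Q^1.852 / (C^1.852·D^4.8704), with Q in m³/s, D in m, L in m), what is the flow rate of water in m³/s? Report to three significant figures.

Rearranging: Q = [h_f·C^1.852·D^4.8704 / (10.67·L)]^(1/1.852)
Q = [14.4·124^1.852·0.465^4.8704 / (10.67·1420)]^0.540 = 0.3864 m³/s

Q ≈ 0.386 m³/s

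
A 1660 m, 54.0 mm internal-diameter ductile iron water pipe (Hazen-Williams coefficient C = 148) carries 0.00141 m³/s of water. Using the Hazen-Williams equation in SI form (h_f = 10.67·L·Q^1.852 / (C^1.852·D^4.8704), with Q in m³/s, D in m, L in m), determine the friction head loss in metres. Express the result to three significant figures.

h_f = 10.67·1660·0.00141^1.852 / (148^1.852·0.0540^4.8704) = 13.28 m

h_f ≈ 13.3 m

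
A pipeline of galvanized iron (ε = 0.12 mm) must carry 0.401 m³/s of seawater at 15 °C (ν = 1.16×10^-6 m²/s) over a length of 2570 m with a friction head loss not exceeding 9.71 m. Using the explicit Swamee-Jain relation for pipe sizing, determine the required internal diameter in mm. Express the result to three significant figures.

D ≈ 564 mm

Swamee-Jain (Type III): D = 0.66·[ε^1.25·(LQ²/(gh_f))^4.75 + ν·Q^9.4·(L/(gh_f))^5.2]^0.04
LQ²/(gh_f) = 4.338; L/(gh_f) = 26.98
Term 1 = ε^1.25·(…)^4.75 = 0.0134; Term 2 = ν·Q^9.4·(…)^5.2 = 0.00596
D = 0.66·(0.0134 + 0.00596)^0.04 = 0.5636 m = 564 mm
Check: V = 1.61 m/s, Re = 7.81×10^5, f = 0.01513, h_f = 9.08 m ≈ 9.71 m ✓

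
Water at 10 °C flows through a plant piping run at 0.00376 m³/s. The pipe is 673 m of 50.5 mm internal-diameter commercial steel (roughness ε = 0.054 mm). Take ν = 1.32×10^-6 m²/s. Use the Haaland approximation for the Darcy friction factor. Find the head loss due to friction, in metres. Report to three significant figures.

h_f ≈ 54.9 m

V = 4Q/(πD²) = 4·0.00376/(π·0.0505²) = 1.877 m/s
Re = VD/ν = 1.877·0.0505/1.32×10^-6 = 7.18×10^4 → turbulent
ε/D = 0.054/50.5 = 0.00107
Haaland: f = 0.02292
h_f = f(L/D)V²/(2g) = 0.02292·(673/0.0505)·1.877²/(2·9.81) = 54.86 m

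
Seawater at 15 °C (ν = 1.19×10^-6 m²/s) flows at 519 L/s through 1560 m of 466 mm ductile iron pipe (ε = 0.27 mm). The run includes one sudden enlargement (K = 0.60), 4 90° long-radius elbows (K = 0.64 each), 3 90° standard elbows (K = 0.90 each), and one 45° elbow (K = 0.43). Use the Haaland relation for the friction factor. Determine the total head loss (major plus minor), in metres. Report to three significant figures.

V = 4Q/(πD²) = 3.043 m/s; V²/2g = 0.4720 m
Re = 1.19×10^6, ε/D = 5.79×10^-4 → f = 0.01763 (Haaland)
Major: h_f = f(L/D)·V²/2g = 0.01763·3348·0.4720 = 27.86 m
Minor: ΣK = 6.29; h_m = ΣK·V²/2g = 2.969 m
Total H_L = 27.86 + 2.969 = 30.83 m

H_L ≈ 30.8 m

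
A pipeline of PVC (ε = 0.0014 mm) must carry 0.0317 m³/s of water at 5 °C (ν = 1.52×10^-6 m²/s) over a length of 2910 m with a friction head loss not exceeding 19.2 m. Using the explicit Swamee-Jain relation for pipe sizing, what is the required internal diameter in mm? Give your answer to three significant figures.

Swamee-Jain (Type III): D = 0.66·[ε^1.25·(LQ²/(gh_f))^4.75 + ν·Q^9.4·(L/(gh_f))^5.2]^0.04
LQ²/(gh_f) = 0.01553; L/(gh_f) = 15.45
Term 1 = ε^1.25·(…)^4.75 = 1.23×10^-16; Term 2 = ν·Q^9.4·(…)^5.2 = 1.88×10^-14
D = 0.66·(1.23×10^-16 + 1.88×10^-14)^0.04 = 0.1865 m = 186 mm
Check: V = 1.16 m/s, Re = 1.42×10^5, f = 0.01667, h_f = 17.9 m ≈ 19.2 m ✓

D ≈ 186 mm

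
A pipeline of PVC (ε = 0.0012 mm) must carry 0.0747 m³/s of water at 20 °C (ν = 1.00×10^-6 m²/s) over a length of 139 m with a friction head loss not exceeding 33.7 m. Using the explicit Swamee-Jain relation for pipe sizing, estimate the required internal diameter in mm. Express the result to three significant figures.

Swamee-Jain (Type III): D = 0.66·[ε^1.25·(LQ²/(gh_f))^4.75 + ν·Q^9.4·(L/(gh_f))^5.2]^0.04
LQ²/(gh_f) = 0.002346; L/(gh_f) = 0.4205
Term 1 = ε^1.25·(…)^4.75 = 1.28×10^-20; Term 2 = ν·Q^9.4·(…)^5.2 = 2.83×10^-19
D = 0.66·(1.28×10^-20 + 2.83×10^-19)^0.04 = 0.1198 m = 120 mm
Check: V = 6.63 m/s, Re = 7.94×10^5, f = 0.01229, h_f = 31.9 m ≈ 33.7 m ✓

D ≈ 120 mm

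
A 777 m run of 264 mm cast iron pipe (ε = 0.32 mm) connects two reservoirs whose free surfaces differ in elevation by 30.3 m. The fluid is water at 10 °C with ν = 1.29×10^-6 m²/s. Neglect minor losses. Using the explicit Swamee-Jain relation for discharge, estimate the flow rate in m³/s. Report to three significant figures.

Q ≈ 0.170 m³/s

Swamee-Jain (Type II): Q = -0.965·√(gD⁵h_f/L)·ln[ε/(3.7D) + √(3.17ν²L/(gD³h_f))]
√(gD⁵h_f/L) = √(9.81·0.264⁵·30.3/777) = 0.02215
ε/(3.7D) = 3.28×10^-4; √(3.17ν²L/(gD³h_f)) = 2.74×10^-5
Q = -0.965·0.02215·ln(3.550×10^-4) = 0.1698 m³/s
Check: V = 3.10 m/s, Re = 6.35×10^5, f = 0.02111, h_f = 30.5 m ≈ 30.3 m ✓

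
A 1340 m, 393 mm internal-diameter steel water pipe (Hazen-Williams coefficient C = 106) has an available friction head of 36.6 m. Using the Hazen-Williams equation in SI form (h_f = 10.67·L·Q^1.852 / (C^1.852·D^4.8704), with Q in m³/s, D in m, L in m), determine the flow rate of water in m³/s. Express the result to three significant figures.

Rearranging: Q = [h_f·C^1.852·D^4.8704 / (10.67·L)]^(1/1.852)
Q = [36.6·106^1.852·0.393^4.8704 / (10.67·1340)]^0.540 = 0.3624 m³/s

Q ≈ 0.362 m³/s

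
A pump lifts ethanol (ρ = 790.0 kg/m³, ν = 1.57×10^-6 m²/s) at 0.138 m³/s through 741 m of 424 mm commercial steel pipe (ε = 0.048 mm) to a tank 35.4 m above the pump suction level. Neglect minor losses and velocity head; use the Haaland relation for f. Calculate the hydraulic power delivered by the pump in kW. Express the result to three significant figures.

V = 4Q/(πD²) = 0.9774 m/s; Re = 2.64×10^5; ε/D = 1.13×10^-4; f = 0.01562
h_f = f(L/D)V²/2g = 1.329 m
Total head H = z + h_f = 35.4 + 1.329 = 36.73 m
P_hyd = ρgQH = 790.0·9.81·0.138·36.73 = 39.28 kW

P_hyd ≈ 39.3 kW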